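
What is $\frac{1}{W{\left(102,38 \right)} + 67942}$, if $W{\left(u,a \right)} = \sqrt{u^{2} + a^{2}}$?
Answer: $\frac{33971}{2308051758} - \frac{\sqrt{2962}}{2308051758} \approx 1.4695 \cdot 10^{-5}$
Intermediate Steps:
$W{\left(u,a \right)} = \sqrt{a^{2} + u^{2}}$
$\frac{1}{W{\left(102,38 \right)} + 67942} = \frac{1}{\sqrt{38^{2} + 102^{2}} + 67942} = \frac{1}{\sqrt{1444 + 10404} + 67942} = \frac{1}{\sqrt{11848} + 67942} = \frac{1}{2 \sqrt{2962} + 67942} = \frac{1}{67942 + 2 \sqrt{2962}}$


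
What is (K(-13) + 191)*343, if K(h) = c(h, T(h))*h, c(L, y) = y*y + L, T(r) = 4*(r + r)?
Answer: -48105064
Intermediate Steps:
T(r) = 8*r (T(r) = 4*(2*r) = 8*r)
c(L, y) = L + y**2 (c(L, y) = y**2 + L = L + y**2)
K(h) = h*(h + 64*h**2) (K(h) = (h + (8*h)**2)*h = (h + 64*h**2)*h = h*(h + 64*h**2))
(K(-13) + 191)*343 = ((-13)**2*(1 + 64*(-13)) + 191)*343 = (169*(1 - 832) + 191)*343 = (169*(-831) + 191)*343 = (-140439 + 191)*343 = -140248*343 = -48105064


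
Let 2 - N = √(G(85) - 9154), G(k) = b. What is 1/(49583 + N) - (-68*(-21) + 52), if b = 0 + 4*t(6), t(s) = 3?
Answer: -3638848373575/2458681367 + I*√9142/2458681367 ≈ -1480.0 + 3.8888e-8*I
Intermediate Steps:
b = 12 (b = 0 + 4*3 = 0 + 12 = 12)
G(k) = 12
N = 2 - I*√9142 (N = 2 - √(12 - 9154) = 2 - √(-9142) = 2 - I*√9142 ≈ 2.0 - 95.614*I)
1/(49583 + N) - (-68*(-21) + 52) = 1/(49583 + (2 - I*√9142)) - (-68*(-21) + 52) = 1/(49585 - I*√9142) - (1428 + 52) = 1/(49585 - I*√9142) - 1*1480 = 1/(49585 - I*√9142) - 1480 = -1480 + 1/(49585 - I*√9142)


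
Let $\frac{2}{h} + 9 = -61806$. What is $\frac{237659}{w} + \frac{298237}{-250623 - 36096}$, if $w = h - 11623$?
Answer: $- \frac{142788182334134}{6645182184003} \approx -21.487$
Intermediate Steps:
$h = - \frac{2}{61815}$ ($h = \frac{2}{-9 - 61806} = \frac{2}{-61815} = 2 \left(- \frac{1}{61815}\right) = - \frac{2}{61815} \approx -3.2355 \cdot 10^{-5}$)
$w = - \frac{718475747}{61815}$ ($w = - \frac{2}{61815} - 11623 = - \frac{718475747}{61815} \approx -11623.0$)
$\frac{237659}{w} + \frac{298237}{-250623 - 36096} = \frac{237659}{- \frac{718475747}{61815}} + \frac{298237}{-250623 - 36096} = 237659 \left(- \frac{61815}{718475747}\right) + \frac{298237}{-286719} = - \frac{14690891085}{718475747} + 298237 \left(- \frac{1}{286719}\right) = - \frac{14690891085}{718475747} - \frac{298237}{286719} = - \frac{142788182334134}{6645182184003}$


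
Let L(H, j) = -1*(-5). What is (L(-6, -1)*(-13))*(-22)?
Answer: 1430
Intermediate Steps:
L(H, j) = 5
(L(-6, -1)*(-13))*(-22) = (5*(-13))*(-22) = -65*(-22) = 1430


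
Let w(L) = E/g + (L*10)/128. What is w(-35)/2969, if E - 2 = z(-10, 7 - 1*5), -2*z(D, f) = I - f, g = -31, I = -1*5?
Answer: -5777/5890496 ≈ -0.00098073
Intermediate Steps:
I = -5
z(D, f) = 5/2 + f/2 (z(D, f) = -(-5 - f)/2 = 5/2 + f/2)
E = 11/2 (E = 2 + (5/2 + (7 - 1*5)/2) = 2 + (5/2 + (7 - 5)/2) = 2 + (5/2 + (½)*2) = 2 + (5/2 + 1) = 2 + 7/2 = 11/2 ≈ 5.5000)
w(L) = -11/62 + 5*L/64 (w(L) = (11/2)/(-31) + (L*10)/128 = (11/2)*(-1/31) + (10*L)*(1/128) = -11/62 + 5*L/64)
w(-35)/2969 = (-11/62 + (5/64)*(-35))/2969 = (-11/62 - 175/64)*(1/2969) = -5777/1984*1/2969 = -5777/5890496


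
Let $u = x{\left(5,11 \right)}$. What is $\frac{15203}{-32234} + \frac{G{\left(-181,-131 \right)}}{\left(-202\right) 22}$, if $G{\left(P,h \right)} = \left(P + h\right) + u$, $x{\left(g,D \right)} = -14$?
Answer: $- \frac{7131731}{17905987} \approx -0.39829$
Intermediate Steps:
$u = -14$
$G{\left(P,h \right)} = -14 + P + h$ ($G{\left(P,h \right)} = \left(P + h\right) - 14 = -14 + P + h$)
$\frac{15203}{-32234} + \frac{G{\left(-181,-131 \right)}}{\left(-202\right) 22} = \frac{15203}{-32234} + \frac{-14 - 181 - 131}{\left(-202\right) 22} = 15203 \left(- \frac{1}{32234}\right) - \frac{326}{-4444} = - \frac{15203}{32234} - - \frac{163}{2222} = - \frac{15203}{32234} + \frac{163}{2222} = - \frac{7131731}{17905987}$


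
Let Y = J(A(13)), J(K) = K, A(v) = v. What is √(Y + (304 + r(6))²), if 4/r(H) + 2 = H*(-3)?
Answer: √2307686/5 ≈ 303.82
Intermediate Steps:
r(H) = 4/(-2 - 3*H) (r(H) = 4/(-2 + H*(-3)) = 4/(-2 - 3*H))
Y = 13
√(Y + (304 + r(6))²) = √(13 + (304 - 4/(2 + 3*6))²) = √(13 + (304 - 4/(2 + 18))²) = √(13 + (304 - 4/20)²) = √(13 + (304 - 4*1/20)²) = √(13 + (304 - ⅕)²) = √(13 + (1519/5)²) = √(13 + 2307361/25) = √(2307686/25) = √2307686/5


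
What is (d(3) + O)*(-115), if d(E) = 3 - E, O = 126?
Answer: -14490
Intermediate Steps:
(d(3) + O)*(-115) = ((3 - 1*3) + 126)*(-115) = ((3 - 3) + 126)*(-115) = (0 + 126)*(-115) = 126*(-115) = -14490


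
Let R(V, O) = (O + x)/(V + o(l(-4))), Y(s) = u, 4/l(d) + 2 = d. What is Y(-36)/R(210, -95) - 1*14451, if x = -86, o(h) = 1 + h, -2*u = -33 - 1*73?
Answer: -7880336/543 ≈ -14513.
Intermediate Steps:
u = 53 (u = -(-33 - 1*73)/2 = -(-33 - 73)/2 = -½*(-106) = 53)
l(d) = 4/(-2 + d)
Y(s) = 53
R(V, O) = (-86 + O)/(⅓ + V) (R(V, O) = (O - 86)/(V + (1 + 4/(-2 - 4))) = (-86 + O)/(V + (1 + 4/(-6))) = (-86 + O)/(V + (1 + 4*(-⅙))) = (-86 + O)/(V + (1 - ⅔)) = (-86 + O)/(V + ⅓) = (-86 + O)/(⅓ + V))
Y(-36)/R(210, -95) - 1*14451 = 53/((3*(-86 - 95)/(1 + 3*210))) - 1*14451 = 53/((3*(-181)/(1 + 630))) - 14451 = 53/((3*(-181)/631)) - 14451 = 53/((3*(1/631)*(-181))) - 14451 = 53/(-543/631) - 14451 = 53*(-631/543) - 14451 = -33443/543 - 14451 = -7880336/543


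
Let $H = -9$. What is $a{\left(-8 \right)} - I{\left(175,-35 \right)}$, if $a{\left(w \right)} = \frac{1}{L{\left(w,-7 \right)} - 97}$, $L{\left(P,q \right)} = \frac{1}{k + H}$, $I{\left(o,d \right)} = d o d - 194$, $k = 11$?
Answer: $- \frac{41336935}{193} \approx -2.1418 \cdot 10^{5}$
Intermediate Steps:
$I{\left(o,d \right)} = -194 + o d^{2}$ ($I{\left(o,d \right)} = o d^{2} - 194 = -194 + o d^{2}$)
$L{\left(P,q \right)} = \frac{1}{2}$ ($L{\left(P,q \right)} = \frac{1}{11 - 9} = \frac{1}{2}$)
$a{\left(w \right)} = - \frac{2}{193}$ ($a{\left(w \right)} = \frac{1}{\frac{1}{2} - 97} = \frac{1}{- \frac{193}{2}} = - \frac{2}{193}$)
$a{\left(-8 \right)} - I{\left(175,-35 \right)} = - \frac{2}{193} - \left(-194 + 175 \left(-35\right)^{2}\right) = - \frac{2}{193} - \left(-194 + 175 \cdot 1225\right) = - \frac{2}{193} - \left(-194 + 214375\right) = - \frac{2}{193} - 214181 = - \frac{41336935}{193}$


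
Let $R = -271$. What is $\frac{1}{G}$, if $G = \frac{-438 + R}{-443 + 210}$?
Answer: $\frac{233}{709} \approx 0.32863$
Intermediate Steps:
$G = \frac{709}{233}$ ($G = \frac{-438 - 271}{-443 + 210} = - \frac{709}{-233} = \left(-709\right) \left(- \frac{1}{233}\right) = \frac{709}{233} \approx 3.0429$)
$\frac{1}{G} = \frac{1}{\frac{709}{233}} = \frac{233}{709}$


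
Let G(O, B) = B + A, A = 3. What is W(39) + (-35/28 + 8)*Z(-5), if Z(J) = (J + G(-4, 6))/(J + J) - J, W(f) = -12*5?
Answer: -579/20 ≈ -28.950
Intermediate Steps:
W(f) = -60
G(O, B) = 3 + B (G(O, B) = B + 3 = 3 + B)
Z(J) = -J + (9 + J)/(2*J) (Z(J) = (J + (3 + 6))/(J + J) - J = (J + 9)/((2*J)) - J = (9 + J)*(1/(2*J)) - J = (9 + J)/(2*J) - J = -J + (9 + J)/(2*J))
W(39) + (-35/28 + 8)*Z(-5) = -60 + (-35/28 + 8)*(1/2 - 1*(-5) + (9/2)/(-5)) = -60 + (-35*1/28 + 8)*(1/2 + 5 + (9/2)*(-1/5)) = -60 + (-5/4 + 8)*(1/2 + 5 - 9/10) = -60 + (27/4)*(23/5) = -60 + 621/20 = -579/20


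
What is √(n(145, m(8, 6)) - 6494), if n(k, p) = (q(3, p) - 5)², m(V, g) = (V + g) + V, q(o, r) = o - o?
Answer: I*√6469 ≈ 80.43*I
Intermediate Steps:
q(o, r) = 0
m(V, g) = g + 2*V
n(k, p) = 25 (n(k, p) = (0 - 5)² = (-5)² = 25)
√(n(145, m(8, 6)) - 6494) = √(25 - 6494) = √(-6469) = I*√6469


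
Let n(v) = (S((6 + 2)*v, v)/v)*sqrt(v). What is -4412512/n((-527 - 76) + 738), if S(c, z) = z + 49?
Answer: -1654692*sqrt(15)/23 ≈ -2.7863e+5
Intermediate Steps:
S(c, z) = 49 + z
n(v) = (49 + v)/sqrt(v) (n(v) = ((49 + v)/v)*sqrt(v) = (49 + v)/sqrt(v))
-4412512/n((-527 - 76) + 738) = -4412512*sqrt((-527 - 76) + 738)/(49 + ((-527 - 76) + 738)) = -4412512*sqrt(-603 + 738)/(49 + (-603 + 738)) = -4412512*3*sqrt(15)/(49 + 135) = -4412512*3*sqrt(15)/184 = -1654692*sqrt(15)/23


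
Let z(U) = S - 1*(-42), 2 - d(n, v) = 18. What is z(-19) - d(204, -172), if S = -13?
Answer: 45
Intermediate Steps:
d(n, v) = -16 (d(n, v) = 2 - 1*18 = 2 - 18 = -16)
z(U) = 29 (z(U) = -13 - 1*(-42) = -13 + 42 = 29)
z(-19) - d(204, -172) = 29 - 1*(-16) = 29 + 16 = 45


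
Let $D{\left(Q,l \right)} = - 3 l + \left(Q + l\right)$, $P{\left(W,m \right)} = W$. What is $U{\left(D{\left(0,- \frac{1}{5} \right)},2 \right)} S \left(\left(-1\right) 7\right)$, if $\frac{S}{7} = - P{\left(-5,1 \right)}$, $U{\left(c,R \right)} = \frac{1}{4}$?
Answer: $- \frac{245}{4} \approx -61.25$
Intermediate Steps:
$D{\left(Q,l \right)} = Q - 2 l$
$U{\left(c,R \right)} = \frac{1}{4}$
$S = 35$ ($S = 7 \left(\left(-1\right) \left(-5\right)\right) = 7 \cdot 5 = 35$)
$U{\left(D{\left(0,- \frac{1}{5} \right)},2 \right)} S \left(\left(-1\right) 7\right) = \frac{1}{4} \cdot 35 \left(\left(-1\right) 7\right) = \frac{35}{4} \left(-7\right) = - \frac{245}{4}$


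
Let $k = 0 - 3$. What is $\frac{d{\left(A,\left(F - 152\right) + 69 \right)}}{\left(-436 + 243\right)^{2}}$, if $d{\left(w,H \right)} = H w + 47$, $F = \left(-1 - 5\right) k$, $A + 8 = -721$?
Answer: $\frac{47432}{37249} \approx 1.2734$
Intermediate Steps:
$k = -3$ ($k = 0 - 3 = -3$)
$A = -729$ ($A = -8 - 721 = -729$)
$F = 18$ ($F = \left(-1 - 5\right) \left(-3\right) = \left(-6\right) \left(-3\right) = 18$)
$d{\left(w,H \right)} = 47 + H w$
$\frac{d{\left(A,\left(F - 152\right) + 69 \right)}}{\left(-436 + 243\right)^{2}} = \frac{47 + \left(\left(18 - 152\right) + 69\right) \left(-729\right)}{\left(-436 + 243\right)^{2}} = \frac{47 + \left(-134 + 69\right) \left(-729\right)}{\left(-193\right)^{2}} = \frac{47 - -47385}{37249} = \left(47 + 47385\right) \frac{1}{37249} = 47432 \cdot \frac{1}{37249} = \frac{47432}{37249}$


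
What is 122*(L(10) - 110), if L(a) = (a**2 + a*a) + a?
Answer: 12200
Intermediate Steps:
L(a) = a + 2*a**2 (L(a) = (a**2 + a**2) + a = 2*a**2 + a = a + 2*a**2)
122*(L(10) - 110) = 122*(10*(1 + 2*10) - 110) = 122*(10*(1 + 20) - 110) = 122*(10*21 - 110) = 122*(210 - 110) = 122*100 = 12200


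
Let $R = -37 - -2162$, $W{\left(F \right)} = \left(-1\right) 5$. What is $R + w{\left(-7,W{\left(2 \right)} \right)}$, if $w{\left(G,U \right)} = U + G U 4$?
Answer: $2260$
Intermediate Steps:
$W{\left(F \right)} = -5$
$w{\left(G,U \right)} = U + 4 G U$
$R = 2125$ ($R = -37 + 2162 = 2125$)
$R + w{\left(-7,W{\left(2 \right)} \right)} = 2125 - 5 \left(1 + 4 \left(-7\right)\right) = 2125 - 5 \left(1 - 28\right) = 2125 - -135 = 2125 + 135 = 2260$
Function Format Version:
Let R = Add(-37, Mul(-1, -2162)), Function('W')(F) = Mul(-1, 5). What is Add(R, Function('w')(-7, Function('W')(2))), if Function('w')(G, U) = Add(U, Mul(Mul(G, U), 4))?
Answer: 2260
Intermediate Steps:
Function('W')(F) = -5
Function('w')(G, U) = Add(U, Mul(4, G, U))
R = 2125 (R = Add(-37, 2162) = 2125)
Add(R, Function('w')(-7, Function('W')(2))) = Add(2125, Mul(-5, Add(1, Mul(4, -7)))) = Add(2125, Mul(-5, Add(1, -28))) = Add(2125, Mul(-5, -27)) = Add(2125, 135) = 2260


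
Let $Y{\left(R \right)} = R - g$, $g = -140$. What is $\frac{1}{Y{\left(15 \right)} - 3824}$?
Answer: $- \frac{1}{3669} \approx -0.00027255$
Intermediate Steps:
$Y{\left(R \right)} = 140 + R$ ($Y{\left(R \right)} = R - -140 = R + 140 = 140 + R$)
$\frac{1}{Y{\left(15 \right)} - 3824} = \frac{1}{\left(140 + 15\right) - 3824} = \frac{1}{155 - 3824} = \frac{1}{-3669} = - \frac{1}{3669}$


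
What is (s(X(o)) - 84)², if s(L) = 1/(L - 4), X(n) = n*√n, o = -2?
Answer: (-57121*I + 113232*√2)/(8*(-I + 2*√2)) ≈ 7084.0 - 19.838*I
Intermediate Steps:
X(n) = n^(3/2)
s(L) = 1/(-4 + L)
(s(X(o)) - 84)² = (1/(-4 + (-2)^(3/2)) - 84)² = (1/(-4 - 2*I*√2) - 84)² = (-84 + 1/(-4 - 2*I*√2))²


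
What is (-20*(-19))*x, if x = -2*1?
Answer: -760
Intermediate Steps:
x = -2
(-20*(-19))*x = -20*(-19)*(-2) = 380*(-2) = -760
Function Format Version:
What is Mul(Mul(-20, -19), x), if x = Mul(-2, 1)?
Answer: -760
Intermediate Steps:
x = -2
Mul(Mul(-20, -19), x) = Mul(Mul(-20, -19), -2) = Mul(380, -2) = -760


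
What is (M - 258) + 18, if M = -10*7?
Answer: -310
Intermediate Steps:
M = -70
(M - 258) + 18 = (-70 - 258) + 18 = -328 + 18 = -310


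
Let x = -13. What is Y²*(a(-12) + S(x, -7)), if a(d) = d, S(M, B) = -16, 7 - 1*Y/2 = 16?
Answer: -9072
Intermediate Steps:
Y = -18 (Y = 14 - 2*16 = 14 - 32 = -18)
Y²*(a(-12) + S(x, -7)) = (-18)²*(-12 - 16) = 324*(-28) = -9072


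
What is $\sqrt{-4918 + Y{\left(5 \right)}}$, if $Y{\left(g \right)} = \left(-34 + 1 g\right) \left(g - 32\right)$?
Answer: $i \sqrt{4135} \approx 64.304 i$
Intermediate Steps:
$Y{\left(g \right)} = \left(-34 + g\right) \left(-32 + g\right)$
$\sqrt{-4918 + Y{\left(5 \right)}} = \sqrt{-4918 + \left(1088 + 5^{2} - 330\right)} = \sqrt{-4918 + \left(1088 + 25 - 330\right)} = \sqrt{-4918 + 783} = \sqrt{-4135} = i \sqrt{4135}$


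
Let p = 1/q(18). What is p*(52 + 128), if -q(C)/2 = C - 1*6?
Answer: -15/2 ≈ -7.5000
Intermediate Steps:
q(C) = 12 - 2*C (q(C) = -2*(C - 1*6) = -2*(C - 6) = -2*(-6 + C) = 12 - 2*C)
p = -1/24 (p = 1/(12 - 2*18) = 1/(12 - 36) = 1/(-24) = -1/24 ≈ -0.041667)
p*(52 + 128) = -(52 + 128)/24 = -1/24*180 = -15/2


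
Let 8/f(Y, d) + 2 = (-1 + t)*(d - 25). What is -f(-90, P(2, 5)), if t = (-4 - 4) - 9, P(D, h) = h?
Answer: -4/179 ≈ -0.022346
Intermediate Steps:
t = -17 (t = -8 - 9 = -17)
f(Y, d) = 8/(448 - 18*d) (f(Y, d) = 8/(-2 + (-1 - 17)*(d - 25)) = 8/(-2 - 18*(-25 + d)) = 8/(-2 + (450 - 18*d)) = 8/(448 - 18*d))
-f(-90, P(2, 5)) = -4/(224 - 9*5) = -4/(224 - 45) = -4/179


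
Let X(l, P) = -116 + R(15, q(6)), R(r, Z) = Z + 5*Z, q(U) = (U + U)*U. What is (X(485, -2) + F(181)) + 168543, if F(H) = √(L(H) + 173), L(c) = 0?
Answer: 168859 + √173 ≈ 1.6887e+5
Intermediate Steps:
q(U) = 2*U² (q(U) = (2*U)*U = 2*U²)
F(H) = √173 (F(H) = √(0 + 173) = √173)
R(r, Z) = 6*Z
X(l, P) = 316 (X(l, P) = -116 + 6*(2*6²) = -116 + 6*(2*36) = -116 + 6*72 = -116 + 432 = 316)
(X(485, -2) + F(181)) + 168543 = (316 + √173) + 168543 = 168859 + √173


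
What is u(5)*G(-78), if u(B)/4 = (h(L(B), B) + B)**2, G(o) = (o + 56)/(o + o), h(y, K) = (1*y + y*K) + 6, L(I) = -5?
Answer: 7942/39 ≈ 203.64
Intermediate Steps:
h(y, K) = 6 + y + K*y (h(y, K) = (y + K*y) + 6 = 6 + y + K*y)
G(o) = (56 + o)/(2*o) (G(o) = (56 + o)/((2*o)) = (56 + o)*(1/(2*o)) = (56 + o)/(2*o))
u(B) = 4*(1 - 4*B)**2 (u(B) = 4*((6 - 5 + B*(-5)) + B)**2 = 4*((6 - 5 - 5*B) + B)**2 = 4*((1 - 5*B) + B)**2 = 4*(1 - 4*B)**2)
u(5)*G(-78) = (4*(1 - 4*5)**2)*((1/2)*(56 - 78)/(-78)) = (4*(1 - 20)**2)*((1/2)*(-1/78)*(-22)) = (4*(-19)**2)*(11/78) = (4*361)*(11/78) = 1444*(11/78) = 7942/39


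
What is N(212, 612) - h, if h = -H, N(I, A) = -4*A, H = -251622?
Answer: -254070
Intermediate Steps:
h = 251622 (h = -1*(-251622) = 251622)
N(212, 612) - h = -4*612 - 1*251622 = -2448 - 251622 = -254070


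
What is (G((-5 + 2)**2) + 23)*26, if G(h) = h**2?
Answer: 2704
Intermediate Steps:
(G((-5 + 2)**2) + 23)*26 = (((-5 + 2)**2)**2 + 23)*26 = (((-3)**2)**2 + 23)*26 = (9**2 + 23)*26 = (81 + 23)*26 = 104*26 = 2704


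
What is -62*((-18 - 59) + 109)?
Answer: -1984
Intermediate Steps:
-62*((-18 - 59) + 109) = -62*(-77 + 109) = -62*32 = -1984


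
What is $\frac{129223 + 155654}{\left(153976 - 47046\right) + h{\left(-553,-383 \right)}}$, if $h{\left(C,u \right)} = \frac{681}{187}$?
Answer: $\frac{53271999}{19996591} \approx 2.6641$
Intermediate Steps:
$h{\left(C,u \right)} = \frac{681}{187}$ ($h{\left(C,u \right)} = 681 \cdot \frac{1}{187} = \frac{681}{187}$)
$\frac{129223 + 155654}{\left(153976 - 47046\right) + h{\left(-553,-383 \right)}} = \frac{129223 + 155654}{\left(153976 - 47046\right) + \frac{681}{187}} = \frac{284877}{106930 + \frac{681}{187}} = \frac{284877}{\frac{19996591}{187}} = 284877 \cdot \frac{187}{19996591} = \frac{53271999}{19996591}$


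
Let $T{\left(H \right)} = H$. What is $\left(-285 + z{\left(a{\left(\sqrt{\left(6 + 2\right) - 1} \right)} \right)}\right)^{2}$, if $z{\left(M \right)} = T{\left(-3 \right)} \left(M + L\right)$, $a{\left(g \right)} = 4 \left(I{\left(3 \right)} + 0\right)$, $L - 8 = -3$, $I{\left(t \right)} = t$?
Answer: $112896$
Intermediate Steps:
$L = 5$ ($L = 8 - 3 = 5$)
$a{\left(g \right)} = 12$ ($a{\left(g \right)} = 4 \left(3 + 0\right) = 4 \cdot 3 = 12$)
$z{\left(M \right)} = -15 - 3 M$ ($z{\left(M \right)} = - 3 \left(M + 5\right) = - 3 \left(5 + M\right) = -15 - 3 M$)
$\left(-285 + z{\left(a{\left(\sqrt{\left(6 + 2\right) - 1} \right)} \right)}\right)^{2} = \left(-285 - 51\right)^{2} = \left(-336\right)^{2} = 112896$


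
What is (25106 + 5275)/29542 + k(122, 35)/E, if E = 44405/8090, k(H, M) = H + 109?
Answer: 11311372497/262362502 ≈ 43.114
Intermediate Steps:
k(H, M) = 109 + H
E = 8881/1618 (E = 44405*(1/8090) = 8881/1618 ≈ 5.4889)
(25106 + 5275)/29542 + k(122, 35)/E = (25106 + 5275)/29542 + (109 + 122)/(8881/1618) = 30381*(1/29542) + 231*(1618/8881) = 30381/29542 + 373758/8881 = 11311372497/262362502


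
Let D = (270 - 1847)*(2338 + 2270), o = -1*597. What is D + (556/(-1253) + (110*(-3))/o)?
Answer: -1811958741966/249347 ≈ -7.2668e+6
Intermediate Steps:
o = -597
D = -7266816 (D = -1577*4608 = -7266816)
D + (556/(-1253) + (110*(-3))/o) = -7266816 + (556/(-1253) + (110*(-3))/(-597)) = -7266816 + (556*(-1/1253) - 330*(-1/597)) = -7266816 + (-556/1253 + 110/199) = -7266816 + 27186/249347 = -1811958741966/249347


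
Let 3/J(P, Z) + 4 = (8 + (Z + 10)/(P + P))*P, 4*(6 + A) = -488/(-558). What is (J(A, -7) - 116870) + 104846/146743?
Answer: -466524883037274/3991849829 ≈ -1.1687e+5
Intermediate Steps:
A = -1613/279 (A = -6 + (-488/(-558))/4 = -6 + (-488*(-1/558))/4 = -6 + (1/4)*(244/279) = -6 + 61/279 = -1613/279 ≈ -5.7814)
J(P, Z) = 3/(-4 + P*(8 + (10 + Z)/(2*P))) (J(P, Z) = 3/(-4 + (8 + (Z + 10)/(P + P))*P) = 3/(-4 + (8 + (10 + Z)/((2*P)))*P) = 3/(-4 + (8 + (10 + Z)*(1/(2*P)))*P) = 3/(-4 + (8 + (10 + Z)/(2*P))*P) = 3/(-4 + P*(8 + (10 + Z)/(2*P))))
(J(A, -7) - 116870) + 104846/146743 = (6/(2 - 7 + 16*(-1613/279)) - 116870) + 104846/146743 = (6/(2 - 7 - 25808/279) - 116870) + 104846*(1/146743) = (6/(-27203/279) - 116870) + 104846/146743 = (6*(-279/27203) - 116870) + 104846/146743 = (-1674/27203 - 116870) + 104846/146743 = -3179216284/27203 + 104846/146743 = -466524883037274/3991849829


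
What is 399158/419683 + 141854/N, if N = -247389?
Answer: 39213586180/103824957687 ≈ 0.37769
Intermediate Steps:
399158/419683 + 141854/N = 399158/419683 + 141854/(-247389) = 399158*(1/419683) + 141854*(-1/247389) = 399158/419683 - 141854/247389 = 39213586180/103824957687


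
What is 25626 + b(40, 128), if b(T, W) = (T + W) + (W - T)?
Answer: 25882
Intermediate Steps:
b(T, W) = 2*W
25626 + b(40, 128) = 25626 + 2*128 = 25626 + 256 = 25882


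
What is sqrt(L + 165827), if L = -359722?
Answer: I*sqrt(193895) ≈ 440.33*I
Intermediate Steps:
sqrt(L + 165827) = sqrt(-359722 + 165827) = sqrt(-193895) = I*sqrt(193895)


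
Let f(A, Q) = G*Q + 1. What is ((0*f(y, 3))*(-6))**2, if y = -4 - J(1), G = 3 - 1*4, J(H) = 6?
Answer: 0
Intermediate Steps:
G = -1 (G = 3 - 4 = -1)
y = -10 (y = -4 - 1*6 = -4 - 6 = -10)
f(A, Q) = 1 - Q (f(A, Q) = -Q + 1 = 1 - Q)
((0*f(y, 3))*(-6))**2 = ((0*(1 - 1*3))*(-6))**2 = ((0*(1 - 3))*(-6))**2 = ((0*(-2))*(-6))**2 = (0*(-6))**2 = 0**2 = 0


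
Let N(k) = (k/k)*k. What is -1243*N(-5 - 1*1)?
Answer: 7458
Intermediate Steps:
N(k) = k (N(k) = 1*k = k)
-1243*N(-5 - 1*1) = -1243*(-5 - 1*1) = -1243*(-5 - 1) = -1243*(-6) = 7458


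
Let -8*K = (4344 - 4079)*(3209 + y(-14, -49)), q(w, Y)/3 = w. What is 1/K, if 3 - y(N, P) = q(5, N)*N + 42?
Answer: -2/223925 ≈ -8.9316e-6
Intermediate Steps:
q(w, Y) = 3*w
y(N, P) = -39 - 15*N (y(N, P) = 3 - ((3*5)*N + 42) = 3 - (15*N + 42) = 3 - (42 + 15*N) = 3 + (-42 - 15*N) = -39 - 15*N)
K = -223925/2 (K = -(4344 - 4079)*(3209 + (-39 - 15*(-14)))/8 = -265*(3209 + (-39 + 210))/8 = -265*(3209 + 171)/8 = -265*3380/8 = -⅛*895700 = -223925/2 ≈ -1.1196e+5)
1/K = 1/(-223925/2) = -2/223925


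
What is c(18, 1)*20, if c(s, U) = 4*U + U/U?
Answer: 100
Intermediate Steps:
c(s, U) = 1 + 4*U (c(s, U) = 4*U + 1 = 1 + 4*U)
c(18, 1)*20 = (1 + 4*1)*20 = (1 + 4)*20 = 5*20 = 100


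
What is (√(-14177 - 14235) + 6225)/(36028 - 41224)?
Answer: -2075/1732 - I*√7103/2598 ≈ -1.198 - 0.03244*I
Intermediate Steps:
(√(-14177 - 14235) + 6225)/(36028 - 41224) = (√(-28412) + 6225)/(-5196) = (2*I*√7103 + 6225)*(-1/5196) = (6225 + 2*I*√7103)*(-1/5196) = -2075/1732 - I*√7103/2598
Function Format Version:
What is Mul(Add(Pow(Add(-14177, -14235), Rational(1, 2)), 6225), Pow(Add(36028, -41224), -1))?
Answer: Add(Rational(-2075, 1732), Mul(Rational(-1, 2598), I, Pow(7103, Rational(1, 2)))) ≈ Add(-1.1980, Mul(-0.032440, I))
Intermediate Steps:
Mul(Add(Pow(Add(-14177, -14235), Rational(1, 2)), 6225), Pow(Add(36028, -41224), -1)) = Mul(Add(Pow(-28412, Rational(1, 2)), 6225), Pow(-5196, -1)) = Mul(Add(Mul(2, I, Pow(7103, Rational(1, 2))), 6225), Rational(-1, 5196)) = Mul(Add(6225, Mul(2, I, Pow(7103, Rational(1, 2)))), Rational(-1, 5196)) = Add(Rational(-2075, 1732), Mul(Rational(-1, 2598), I, Pow(7103, Rational(1, 2))))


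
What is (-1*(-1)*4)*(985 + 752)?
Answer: 6948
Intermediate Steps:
(-1*(-1)*4)*(985 + 752) = (1*4)*1737 = 4*1737 = 6948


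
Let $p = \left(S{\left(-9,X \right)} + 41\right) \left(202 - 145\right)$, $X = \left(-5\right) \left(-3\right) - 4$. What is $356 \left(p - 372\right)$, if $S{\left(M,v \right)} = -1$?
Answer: $679248$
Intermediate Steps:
$X = 11$ ($X = 15 - 4 = 11$)
$p = 2280$ ($p = \left(-1 + 41\right) \left(202 - 145\right) = 40 \cdot 57 = 2280$)
$356 \left(p - 372\right) = 356 \left(2280 - 372\right) = 356 \cdot 1908 = 679248$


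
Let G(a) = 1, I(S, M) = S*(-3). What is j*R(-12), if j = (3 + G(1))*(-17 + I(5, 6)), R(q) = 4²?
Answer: -2048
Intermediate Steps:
I(S, M) = -3*S
R(q) = 16
j = -128 (j = (3 + 1)*(-17 - 3*5) = 4*(-17 - 15) = 4*(-32) = -128)
j*R(-12) = -128*16 = -2048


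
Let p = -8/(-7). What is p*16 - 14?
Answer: 30/7 ≈ 4.2857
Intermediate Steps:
p = 8/7 (p = -8*(-⅐) = 8/7 ≈ 1.1429)
p*16 - 14 = (8/7)*16 - 14 = 128/7 - 14 = 30/7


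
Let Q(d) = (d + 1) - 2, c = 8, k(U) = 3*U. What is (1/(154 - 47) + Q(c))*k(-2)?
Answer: -4500/107 ≈ -42.056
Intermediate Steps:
Q(d) = -1 + d (Q(d) = (1 + d) - 2 = -1 + d)
(1/(154 - 47) + Q(c))*k(-2) = (1/(154 - 47) + (-1 + 8))*(3*(-2)) = (1/107 + 7)*(-6) = (750/107)*(-6) = -4500/107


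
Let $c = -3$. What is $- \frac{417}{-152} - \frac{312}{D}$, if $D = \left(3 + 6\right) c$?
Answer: $\frac{19561}{1368} \approx 14.299$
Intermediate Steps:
$D = -27$ ($D = \left(3 + 6\right) \left(-3\right) = 9 \left(-3\right) = -27$)
$- \frac{417}{-152} - \frac{312}{D} = - \frac{417}{-152} - \frac{312}{-27} = \left(-417\right) \left(- \frac{1}{152}\right) - - \frac{104}{9} = \frac{417}{152} + \frac{104}{9} = \frac{19561}{1368}$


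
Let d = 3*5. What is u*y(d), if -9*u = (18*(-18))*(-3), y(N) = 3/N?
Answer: -108/5 ≈ -21.600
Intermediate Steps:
d = 15
u = -108 (u = -18*(-18)*(-3)/9 = -(-36)*(-3) = -1/9*972 = -108)
u*y(d) = -324/15 = -108*1/5 = -108/5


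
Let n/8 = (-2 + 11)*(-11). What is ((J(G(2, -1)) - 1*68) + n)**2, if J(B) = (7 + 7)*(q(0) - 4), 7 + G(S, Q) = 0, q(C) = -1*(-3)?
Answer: 763876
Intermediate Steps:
q(C) = 3
G(S, Q) = -7 (G(S, Q) = -7 + 0 = -7)
n = -792 (n = 8*((-2 + 11)*(-11)) = 8*(9*(-11)) = 8*(-99) = -792)
J(B) = -14 (J(B) = (7 + 7)*(3 - 4) = 14*(-1) = -14)
((J(G(2, -1)) - 1*68) + n)**2 = ((-14 - 1*68) - 792)**2 = ((-14 - 68) - 792)**2 = (-82 - 792)**2 = (-874)**2 = 763876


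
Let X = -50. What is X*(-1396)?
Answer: 69800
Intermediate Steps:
X*(-1396) = -50*(-1396) = 69800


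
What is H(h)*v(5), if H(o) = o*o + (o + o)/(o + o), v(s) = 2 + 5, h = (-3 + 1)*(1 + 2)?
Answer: 259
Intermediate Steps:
h = -6 (h = -2*3 = -6)
v(s) = 7
H(o) = 1 + o**2 (H(o) = o**2 + (2*o)/((2*o)) = o**2 + (2*o)*(1/(2*o)) = o**2 + 1 = 1 + o**2)
H(h)*v(5) = (1 + (-6)**2)*7 = (1 + 36)*7 = 37*7 = 259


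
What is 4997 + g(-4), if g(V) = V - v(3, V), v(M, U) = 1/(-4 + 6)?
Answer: 9985/2 ≈ 4992.5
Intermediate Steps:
v(M, U) = 1/2
g(V) = -1/2 + V (g(V) = V - 1*1/2 = V - 1/2 = -1/2 + V)
4997 + g(-4) = 4997 + (-1/2 - 4) = 4997 - 9/2 = 9985/2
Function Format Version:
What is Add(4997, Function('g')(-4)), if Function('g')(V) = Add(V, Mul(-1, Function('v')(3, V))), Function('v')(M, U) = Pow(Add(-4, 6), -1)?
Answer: Rational(9985, 2) ≈ 4992.5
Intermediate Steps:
Function('v')(M, U) = Rational(1, 2) (Function('v')(M, U) = Pow(2, -1) = Rational(1, 2))
Function('g')(V) = Add(Rational(-1, 2), V) (Function('g')(V) = Add(V, Mul(-1, Rational(1, 2))) = Add(V, Rational(-1, 2)) = Add(Rational(-1, 2), V))
Add(4997, Function('g')(-4)) = Add(4997, Add(Rational(-1, 2), -4)) = Add(4997, Rational(-9, 2)) = Rational(9985, 2)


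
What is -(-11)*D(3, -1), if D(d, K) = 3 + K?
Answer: 22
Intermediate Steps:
-(-11)*D(3, -1) = -(-11)*(3 - 1) = -(-11)*2 = -1*(-22) = 22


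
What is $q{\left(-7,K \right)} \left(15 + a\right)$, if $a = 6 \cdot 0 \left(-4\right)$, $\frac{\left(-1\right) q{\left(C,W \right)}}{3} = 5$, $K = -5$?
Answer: $-225$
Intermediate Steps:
$q{\left(C,W \right)} = -15$ ($q{\left(C,W \right)} = \left(-3\right) 5 = -15$)
$a = 0$ ($a = 0 \left(-4\right) = 0$)
$q{\left(-7,K \right)} \left(15 + a\right) = - 15 \left(15 + 0\right) = \left(-15\right) 15 = -225$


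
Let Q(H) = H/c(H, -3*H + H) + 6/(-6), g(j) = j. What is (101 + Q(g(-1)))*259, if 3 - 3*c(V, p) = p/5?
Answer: 332815/13 ≈ 25601.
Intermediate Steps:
c(V, p) = 1 - p/15 (c(V, p) = 1 - p/(3*5) = 1 - p/15)
Q(H) = -1 + H/(1 + 2*H/15) (Q(H) = H/(1 - (-3*H + H)/15) + 6/(-6) = H/(1 - (-2)*H/15) + 6*(-1/6) = H/(1 + 2*H/15) - 1 = -1 + H/(1 + 2*H/15))
(101 + Q(g(-1)))*259 = (101 + (-15 + 13*(-1))/(15 + 2*(-1)))*259 = (101 + (-15 - 13)/(15 - 2))*259 = (101 - 28/13)*259 = (1285/13)*259 = 332815/13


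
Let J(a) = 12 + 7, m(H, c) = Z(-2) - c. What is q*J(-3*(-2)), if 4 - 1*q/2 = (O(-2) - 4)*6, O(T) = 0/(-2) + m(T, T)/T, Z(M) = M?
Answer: 1064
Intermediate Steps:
m(H, c) = -2 - c
O(T) = (-2 - T)/T (O(T) = 0/(-2) + (-2 - T)/T = 0*(-½) + (-2 - T)/T = 0 + (-2 - T)/T = (-2 - T)/T)
J(a) = 19
q = 56 (q = 8 - 2*((-2 - 1*(-2))/(-2) - 4)*6 = 8 - 2*(-(-2 + 2)/2 - 4)*6 = 8 - 2*(-½*0 - 4)*6 = 8 - 2*(0 - 4)*6 = 8 - (-8)*6 = 8 - 2*(-24) = 8 + 48 = 56)
q*J(-3*(-2)) = 56*19 = 1064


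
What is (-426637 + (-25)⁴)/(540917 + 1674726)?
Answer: -36012/2215643 ≈ -0.016254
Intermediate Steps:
(-426637 + (-25)⁴)/(540917 + 1674726) = (-426637 + 390625)/2215643 = -36012*1/2215643 = -36012/2215643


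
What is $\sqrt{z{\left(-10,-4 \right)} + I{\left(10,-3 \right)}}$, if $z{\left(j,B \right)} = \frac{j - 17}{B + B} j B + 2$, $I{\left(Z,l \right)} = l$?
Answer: $\sqrt{134} \approx 11.576$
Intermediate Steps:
$z{\left(j,B \right)} = 2 + \frac{j \left(-17 + j\right)}{2}$ ($z{\left(j,B \right)} = \frac{-17 + j}{2 B} j B + 2 = \frac{j \left(-17 + j\right)}{2 B} B + 2 = \frac{j \left(-17 + j\right)}{2} + 2 = 2 + \frac{j \left(-17 + j\right)}{2}$)
$\sqrt{z{\left(-10,-4 \right)} + I{\left(10,-3 \right)}} = \sqrt{\left(2 + \frac{\left(-10\right)^{2}}{2} - -85\right) - 3} = \sqrt{\left(2 + \frac{1}{2} \cdot 100 + 85\right) - 3} = \sqrt{\left(2 + 50 + 85\right) - 3} = \sqrt{137 - 3} = \sqrt{134}$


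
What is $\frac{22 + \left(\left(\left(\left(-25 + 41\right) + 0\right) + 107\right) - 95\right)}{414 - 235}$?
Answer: $\frac{50}{179} \approx 0.27933$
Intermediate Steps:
$\frac{22 + \left(\left(\left(\left(-25 + 41\right) + 0\right) + 107\right) - 95\right)}{414 - 235} = \frac{22 + \left(\left(\left(16 + 0\right) + 107\right) - 95\right)}{179} = \left(22 + \left(\left(16 + 107\right) - 95\right)\right) \frac{1}{179} = \left(22 + \left(123 - 95\right)\right) \frac{1}{179} = \left(22 + 28\right) \frac{1}{179} = 50 \cdot \frac{1}{179} = \frac{50}{179}$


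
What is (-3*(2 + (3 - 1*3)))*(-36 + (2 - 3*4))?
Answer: 276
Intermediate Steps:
(-3*(2 + (3 - 1*3)))*(-36 + (2 - 3*4)) = (-3*(2 + (3 - 3)))*(-36 + (2 - 12)) = (-3*(2 + 0))*(-36 - 10) = -3*2*(-46) = -6*(-46) = 276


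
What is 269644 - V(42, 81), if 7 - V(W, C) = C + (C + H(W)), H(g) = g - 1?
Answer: 269840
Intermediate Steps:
H(g) = -1 + g
V(W, C) = 8 - W - 2*C (V(W, C) = 7 - (C + (C + (-1 + W))) = 7 - (C + (-1 + C + W)) = 7 - (-1 + W + 2*C) = 7 + (1 - W - 2*C) = 8 - W - 2*C)
269644 - V(42, 81) = 269644 - (8 - 1*42 - 2*81) = 269644 - (8 - 42 - 162) = 269644 - 1*(-196) = 269644 + 196 = 269840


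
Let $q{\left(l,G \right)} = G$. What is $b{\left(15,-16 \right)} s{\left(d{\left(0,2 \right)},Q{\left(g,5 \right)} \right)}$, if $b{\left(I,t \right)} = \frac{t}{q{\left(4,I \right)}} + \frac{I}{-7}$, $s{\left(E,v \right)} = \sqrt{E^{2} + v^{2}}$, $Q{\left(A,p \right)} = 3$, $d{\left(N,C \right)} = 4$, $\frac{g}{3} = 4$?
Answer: $- \frac{337}{21} \approx -16.048$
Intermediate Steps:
$g = 12$ ($g = 3 \cdot 4 = 12$)
$b{\left(I,t \right)} = - \frac{I}{7} + \frac{t}{I}$ ($b{\left(I,t \right)} = \frac{t}{I} + \frac{I}{-7} = \frac{t}{I} + I \left(- \frac{1}{7}\right) = \frac{t}{I} - \frac{I}{7} = - \frac{I}{7} + \frac{t}{I}$)
$b{\left(15,-16 \right)} s{\left(d{\left(0,2 \right)},Q{\left(g,5 \right)} \right)} = \left(\left(- \frac{1}{7}\right) 15 - \frac{16}{15}\right) \sqrt{4^{2} + 3^{2}} = \left(- \frac{15}{7} - \frac{16}{15}\right) \sqrt{16 + 9} = \left(- \frac{15}{7} - \frac{16}{15}\right) \sqrt{25} = \left(- \frac{337}{105}\right) 5 = - \frac{337}{21}$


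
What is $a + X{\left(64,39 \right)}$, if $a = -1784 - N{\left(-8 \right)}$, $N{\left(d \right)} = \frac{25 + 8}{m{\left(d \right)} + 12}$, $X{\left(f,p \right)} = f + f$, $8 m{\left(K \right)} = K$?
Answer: $-1659$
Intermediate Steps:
$m{\left(K \right)} = \frac{K}{8}$
$X{\left(f,p \right)} = 2 f$
$N{\left(d \right)} = \frac{33}{12 + \frac{d}{8}}$ ($N{\left(d \right)} = \frac{25 + 8}{\frac{d}{8} + 12} = \frac{33}{12 + \frac{d}{8}}$)
$a = -1787$ ($a = -1784 - \frac{264}{96 - 8} = -1784 - \frac{264}{88} = -1784 - 264 \cdot \frac{1}{88} = -1784 - 3 = -1787$)
$a + X{\left(64,39 \right)} = -1787 + 2 \cdot 64 = -1787 + 128 = -1659$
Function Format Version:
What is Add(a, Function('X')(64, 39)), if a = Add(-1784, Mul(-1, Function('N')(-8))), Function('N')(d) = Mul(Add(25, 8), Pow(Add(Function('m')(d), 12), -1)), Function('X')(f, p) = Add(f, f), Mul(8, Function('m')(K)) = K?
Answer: -1659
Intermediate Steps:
Function('m')(K) = Mul(Rational(1, 8), K)
Function('X')(f, p) = Mul(2, f)
Function('N')(d) = Mul(33, Pow(Add(12, Mul(Rational(1, 8), d)), -1)) (Function('N')(d) = Mul(Add(25, 8), Pow(Add(Mul(Rational(1, 8), d), 12), -1)) = Mul(33, Pow(Add(12, Mul(Rational(1, 8), d)), -1)))
a = -1787 (a = Add(-1784, Mul(-1, Mul(264, Pow(Add(96, -8), -1)))) = Add(-1784, Mul(-1, Mul(264, Pow(88, -1)))) = Add(-1784, Mul(-1, Mul(264, Rational(1, 88)))) = Add(-1784, Mul(-1, 3)) = Add(-1784, -3) = -1787)
Add(a, Function('X')(64, 39)) = Add(-1787, Mul(2, 64)) = Add(-1787, 128) = -1659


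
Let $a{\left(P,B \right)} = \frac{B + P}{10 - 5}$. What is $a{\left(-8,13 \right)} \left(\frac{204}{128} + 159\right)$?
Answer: $\frac{5139}{32} \approx 160.59$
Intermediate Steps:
$a{\left(P,B \right)} = \frac{B}{5} + \frac{P}{5}$ ($a{\left(P,B \right)} = \frac{B + P}{5} = \left(B + P\right) \frac{1}{5} = \frac{B}{5} + \frac{P}{5}$)
$a{\left(-8,13 \right)} \left(\frac{204}{128} + 159\right) = \left(\frac{1}{5} \cdot 13 + \frac{1}{5} \left(-8\right)\right) \left(\frac{204}{128} + 159\right) = \left(\frac{13}{5} - \frac{8}{5}\right) \left(204 \cdot \frac{1}{128} + 159\right) = 1 \left(\frac{51}{32} + 159\right) = 1 \cdot \frac{5139}{32} = \frac{5139}{32}$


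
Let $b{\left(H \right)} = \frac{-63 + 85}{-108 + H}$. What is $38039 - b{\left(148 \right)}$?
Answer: $\frac{760769}{20} \approx 38038.0$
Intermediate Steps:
$b{\left(H \right)} = \frac{22}{-108 + H}$
$38039 - b{\left(148 \right)} = 38039 - \frac{22}{-108 + 148} = 38039 - \frac{22}{40} = 38039 - 22 \cdot \frac{1}{40} = 38039 - \frac{11}{20} = \frac{760769}{20}$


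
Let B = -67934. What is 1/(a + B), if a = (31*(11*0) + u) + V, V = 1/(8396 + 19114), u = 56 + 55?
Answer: -27510/1865810729 ≈ -1.4744e-5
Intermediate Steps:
u = 111
V = 1/27510 ≈ 3.6350e-5
a = 3053611/27510 (a = (31*(11*0) + 111) + 1/27510 = (31*0 + 111) + 1/27510 = (0 + 111) + 1/27510 = 111 + 1/27510 = 3053611/27510 ≈ 111.00)
1/(a + B) = 1/(3053611/27510 - 67934) = 1/(-1865810729/27510) = -27510/1865810729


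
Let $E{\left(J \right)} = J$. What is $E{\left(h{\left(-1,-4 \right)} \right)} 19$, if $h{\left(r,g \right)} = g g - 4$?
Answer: $228$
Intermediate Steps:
$h{\left(r,g \right)} = -4 + g^{2}$ ($h{\left(r,g \right)} = g^{2} - 4 = -4 + g^{2}$)
$E{\left(h{\left(-1,-4 \right)} \right)} 19 = \left(-4 + \left(-4\right)^{2}\right) 19 = \left(-4 + 16\right) 19 = 12 \cdot 19 = 228$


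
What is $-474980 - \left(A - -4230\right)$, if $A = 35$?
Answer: $-479245$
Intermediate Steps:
$-474980 - \left(A - -4230\right) = -474980 - \left(35 - -4230\right) = -474980 - \left(35 + 4230\right) = -474980 - 4265 = -479245$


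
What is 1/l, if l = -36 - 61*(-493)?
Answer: 1/30037 ≈ 3.3292e-5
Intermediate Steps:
l = 30037 (l = -36 + 30073 = 30037)
1/l = 1/30037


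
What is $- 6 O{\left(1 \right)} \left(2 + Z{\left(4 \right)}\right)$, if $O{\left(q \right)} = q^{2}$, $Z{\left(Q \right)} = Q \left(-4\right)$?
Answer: $84$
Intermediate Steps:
$Z{\left(Q \right)} = - 4 Q$
$- 6 O{\left(1 \right)} \left(2 + Z{\left(4 \right)}\right) = - 6 \cdot 1^{2} \left(2 - 16\right) = \left(-6\right) 1 \left(2 - 16\right) = \left(-6\right) \left(-14\right) = 84$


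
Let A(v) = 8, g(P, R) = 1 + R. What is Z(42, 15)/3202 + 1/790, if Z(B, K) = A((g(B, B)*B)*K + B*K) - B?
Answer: -11829/1264790 ≈ -0.0093525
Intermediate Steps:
Z(B, K) = 8 - B
Z(42, 15)/3202 + 1/790 = (8 - 1*42)/3202 + 1/790 = (8 - 42)*(1/3202) + 1/790 = -34*1/3202 + 1/790 = -17/1601 + 1/790 = -11829/1264790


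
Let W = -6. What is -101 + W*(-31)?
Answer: 85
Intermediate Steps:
-101 + W*(-31) = -101 - 6*(-31) = -101 + 186 = 85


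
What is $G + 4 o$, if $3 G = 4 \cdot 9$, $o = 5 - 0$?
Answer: $32$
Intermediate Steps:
$o = 5$ ($o = 5 + 0 = 5$)
$G = 12$ ($G = \frac{4 \cdot 9}{3} = \frac{1}{3} \cdot 36 = 12$)
$G + 4 o = 12 + 4 \cdot 5 = 12 + 20 = 32$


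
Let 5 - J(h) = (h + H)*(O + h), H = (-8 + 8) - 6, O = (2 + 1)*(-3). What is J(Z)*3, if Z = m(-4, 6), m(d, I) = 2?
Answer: -69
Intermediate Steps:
O = -9 (O = 3*(-3) = -9)
H = -6 (H = 0 - 6 = -6)
Z = 2
J(h) = 5 - (-9 + h)*(-6 + h) (J(h) = 5 - (h - 6)*(-9 + h) = 5 - (-6 + h)*(-9 + h) = 5 - (-9 + h)*(-6 + h))
J(Z)*3 = (-49 - 1*2² + 15*2)*3 = (-49 - 1*4 + 30)*3 = (-49 - 4 + 30)*3 = -23*3 = -69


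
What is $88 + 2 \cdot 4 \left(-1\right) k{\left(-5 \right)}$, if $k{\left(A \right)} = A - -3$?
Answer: $104$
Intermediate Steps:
$k{\left(A \right)} = 3 + A$ ($k{\left(A \right)} = A + 3 = 3 + A$)
$88 + 2 \cdot 4 \left(-1\right) k{\left(-5 \right)} = 88 + 2 \cdot 4 \left(-1\right) \left(3 - 5\right) = 88 + 8 \left(-1\right) \left(-2\right) = 88 - -16 = 88 + 16 = 104$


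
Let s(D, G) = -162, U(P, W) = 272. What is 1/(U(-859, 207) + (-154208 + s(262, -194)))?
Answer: -1/154098 ≈ -6.4894e-6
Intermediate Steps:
1/(U(-859, 207) + (-154208 + s(262, -194))) = 1/(272 + (-154208 - 162)) = 1/(272 - 154370) = 1/(-154098) = -1/154098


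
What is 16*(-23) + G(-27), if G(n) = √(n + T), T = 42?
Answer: -368 + √15 ≈ -364.13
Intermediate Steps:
G(n) = √(42 + n) (G(n) = √(n + 42) = √(42 + n))
16*(-23) + G(-27) = 16*(-23) + √(42 - 27) = -368 + √15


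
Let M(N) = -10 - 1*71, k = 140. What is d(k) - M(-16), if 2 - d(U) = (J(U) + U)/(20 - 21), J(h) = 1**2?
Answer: 224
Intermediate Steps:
J(h) = 1
d(U) = 3 + U (d(U) = 2 - (1 + U)/(20 - 21) = 2 - (1 + U)/(-1) = 2 - (1 + U)*(-1) = 2 - (-1 - U) = 2 + (1 + U) = 3 + U)
M(N) = -81 (M(N) = -10 - 71 = -81)
d(k) - M(-16) = (3 + 140) - 1*(-81) = 143 + 81 = 224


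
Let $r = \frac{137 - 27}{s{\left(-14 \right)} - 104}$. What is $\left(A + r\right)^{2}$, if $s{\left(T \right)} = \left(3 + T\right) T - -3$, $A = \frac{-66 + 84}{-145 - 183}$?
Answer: $\frac{308458969}{75550864} \approx 4.0828$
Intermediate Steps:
$A = - \frac{9}{164}$ ($A = \frac{18}{-328} = 18 \left(- \frac{1}{328}\right) = - \frac{9}{164} \approx -0.054878$)
$s{\left(T \right)} = 3 + T \left(3 + T\right)$ ($s{\left(T \right)} = T \left(3 + T\right) + 3 = 3 + T \left(3 + T\right)$)
$r = \frac{110}{53}$ ($r = \frac{137 - 27}{\left(3 + \left(-14\right)^{2} + 3 \left(-14\right)\right) - 104} = \frac{110}{\left(3 + 196 - 42\right) - 104} = \frac{110}{157 - 104} = \frac{110}{53} \approx 2.0755$)
$\left(A + r\right)^{2} = \left(- \frac{9}{164} + \frac{110}{53}\right)^{2} = \left(\frac{17563}{8692}\right)^{2} = \frac{308458969}{75550864}$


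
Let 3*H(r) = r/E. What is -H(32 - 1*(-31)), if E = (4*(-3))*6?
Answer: 7/24 ≈ 0.29167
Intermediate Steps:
E = -72 (E = -12*6 = -72)
H(r) = -r/216 (H(r) = (r/(-72))/3 = (r*(-1/72))/3 = (-r/72)/3 = -r/216)
-H(32 - 1*(-31)) = -(-1)*(32 - 1*(-31))/216 = -(-1)*(32 + 31)/216 = -(-1)*63/216 = -1*(-7/24) = 7/24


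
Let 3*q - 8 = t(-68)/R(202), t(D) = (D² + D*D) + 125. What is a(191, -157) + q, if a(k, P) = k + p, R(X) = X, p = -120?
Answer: 18005/202 ≈ 89.134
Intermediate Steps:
t(D) = 125 + 2*D² (t(D) = (D² + D²) + 125 = 2*D² + 125 = 125 + 2*D²)
a(k, P) = -120 + k (a(k, P) = k - 120 = -120 + k)
q = 3663/202 (q = 8/3 + ((125 + 2*(-68)²)/202)/3 = 8/3 + ((125 + 2*4624)*(1/202))/3 = 8/3 + ((125 + 9248)*(1/202))/3 = 8/3 + (9373*(1/202))/3 = 8/3 + (⅓)*(9373/202) = 8/3 + 9373/606 = 3663/202 ≈ 18.134)
a(191, -157) + q = (-120 + 191) + 3663/202 = 71 + 3663/202 = 18005/202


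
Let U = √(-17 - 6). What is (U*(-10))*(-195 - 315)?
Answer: 5100*I*√23 ≈ 24459.0*I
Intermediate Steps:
U = I*√23 (U = √(-23) = I*√23 ≈ 4.7958*I)
(U*(-10))*(-195 - 315) = ((I*√23)*(-10))*(-195 - 315) = -10*I*√23*(-510) = 5100*I*√23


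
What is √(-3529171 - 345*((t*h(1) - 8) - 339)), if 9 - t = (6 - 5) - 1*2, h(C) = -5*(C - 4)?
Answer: I*√3461206 ≈ 1860.4*I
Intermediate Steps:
h(C) = 20 - 5*C (h(C) = -5*(-4 + C) = 20 - 5*C)
t = 10 (t = 9 - ((6 - 5) - 1*2) = 9 - (1 - 2) = 9 - 1*(-1) = 9 + 1 = 10)
√(-3529171 - 345*((t*h(1) - 8) - 339)) = √(-3529171 - 345*((10*(20 - 5*1) - 8) - 339)) = √(-3529171 - 345*((10*(20 - 5) - 8) - 339)) = √(-3529171 - 345*((10*15 - 8) - 339)) = √(-3529171 - 345*((150 - 8) - 339)) = √(-3529171 - 345*(142 - 339)) = √(-3529171 - 345*(-197)) = √(-3529171 + 67965) = √(-3461206) = I*√3461206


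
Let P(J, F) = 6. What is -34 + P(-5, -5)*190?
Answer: 1106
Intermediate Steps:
-34 + P(-5, -5)*190 = -34 + 6*190 = -34 + 1140 = 1106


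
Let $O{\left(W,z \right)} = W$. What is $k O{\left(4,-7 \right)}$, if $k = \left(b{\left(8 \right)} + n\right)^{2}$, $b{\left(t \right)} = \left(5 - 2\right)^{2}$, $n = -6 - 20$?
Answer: $1156$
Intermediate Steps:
$n = -26$ ($n = -6 - 20 = -26$)
$b{\left(t \right)} = 9$ ($b{\left(t \right)} = 3^{2} = 9$)
$k = 289$ ($k = \left(9 - 26\right)^{2} = \left(-17\right)^{2} = 289$)
$k O{\left(4,-7 \right)} = 289 \cdot 4 = 1156$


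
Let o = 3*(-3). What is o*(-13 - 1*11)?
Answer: 216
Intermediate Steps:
o = -9
o*(-13 - 1*11) = -9*(-13 - 1*11) = -9*(-13 - 11) = -9*(-24) = 216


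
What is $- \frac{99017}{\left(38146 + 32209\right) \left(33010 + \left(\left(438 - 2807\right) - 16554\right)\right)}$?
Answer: $- \frac{99017}{991090885} \approx -9.9907 \cdot 10^{-5}$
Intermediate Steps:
$- \frac{99017}{\left(38146 + 32209\right) \left(33010 + \left(\left(438 - 2807\right) - 16554\right)\right)} = - \frac{99017}{70355 \left(33010 - 18923\right)} = - \frac{99017}{70355 \cdot 14087} = - \frac{99017}{991090885}$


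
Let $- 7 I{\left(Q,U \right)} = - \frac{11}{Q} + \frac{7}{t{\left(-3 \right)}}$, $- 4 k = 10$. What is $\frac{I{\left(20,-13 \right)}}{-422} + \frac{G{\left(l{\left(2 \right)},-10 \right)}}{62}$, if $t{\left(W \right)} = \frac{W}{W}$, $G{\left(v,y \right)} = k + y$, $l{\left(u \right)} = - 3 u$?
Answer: $- \frac{365251}{1831480} \approx -0.19943$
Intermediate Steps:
$k = - \frac{5}{2}$ ($k = \left(- \frac{1}{4}\right) 10 = - \frac{5}{2} \approx -2.5$)
$G{\left(v,y \right)} = - \frac{5}{2} + y$
$t{\left(W \right)} = 1$
$I{\left(Q,U \right)} = -1 + \frac{11}{7 Q}$ ($I{\left(Q,U \right)} = - \frac{- \frac{11}{Q} + \frac{7}{1}}{7} = - \frac{- \frac{11}{Q} + 7 \cdot 1}{7} = - \frac{- \frac{11}{Q} + 7}{7} = - \frac{7 - \frac{11}{Q}}{7} = -1 + \frac{11}{7 Q}$)
$\frac{I{\left(20,-13 \right)}}{-422} + \frac{G{\left(l{\left(2 \right)},-10 \right)}}{62} = \frac{\frac{1}{20} \left(\frac{11}{7} - 20\right)}{-422} + \frac{- \frac{5}{2} - 10}{62} = \frac{\frac{11}{7} - 20}{20} \left(- \frac{1}{422}\right) - \frac{25}{124} = \frac{1}{20} \left(- \frac{129}{7}\right) \left(- \frac{1}{422}\right) - \frac{25}{124} = \left(- \frac{129}{140}\right) \left(- \frac{1}{422}\right) - \frac{25}{124} = \frac{129}{59080} - \frac{25}{124} = - \frac{365251}{1831480}$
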